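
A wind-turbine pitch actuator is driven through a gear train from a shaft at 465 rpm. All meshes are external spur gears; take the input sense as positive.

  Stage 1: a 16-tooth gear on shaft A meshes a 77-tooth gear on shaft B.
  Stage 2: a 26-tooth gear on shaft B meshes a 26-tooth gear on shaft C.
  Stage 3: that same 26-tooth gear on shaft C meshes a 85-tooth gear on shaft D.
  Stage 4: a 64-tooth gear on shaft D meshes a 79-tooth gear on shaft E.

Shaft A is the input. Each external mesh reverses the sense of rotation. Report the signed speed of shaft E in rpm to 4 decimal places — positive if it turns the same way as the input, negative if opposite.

Stage 1 [16T→77T]: ω = 465.0000×16/77 = 96.6234 rpm, dir flips to −; running = −96.6234
Stage 2 [26T→26T]: ω = 96.6234×26/26 = 96.6234 rpm, dir flips to +; running = +96.6234
Stage 3 [26T→85T]: ω = 96.6234×26/85 = 29.5554 rpm, dir flips to −; running = −29.5554
Stage 4 [64T→79T]: ω = 29.5554×64/79 = 23.9436 rpm, dir flips to +; running = +23.9436

+23.9436 rpm (same as input, |ω| = 23.9436 rpm)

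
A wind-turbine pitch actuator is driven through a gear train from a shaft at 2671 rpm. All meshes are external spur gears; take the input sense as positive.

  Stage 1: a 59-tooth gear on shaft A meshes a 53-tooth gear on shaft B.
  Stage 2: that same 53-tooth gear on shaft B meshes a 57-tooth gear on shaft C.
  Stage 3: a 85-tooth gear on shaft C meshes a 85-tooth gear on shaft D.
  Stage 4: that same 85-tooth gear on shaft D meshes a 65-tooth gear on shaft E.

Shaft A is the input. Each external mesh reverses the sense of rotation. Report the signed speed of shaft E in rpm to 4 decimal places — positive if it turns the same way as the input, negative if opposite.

+3615.4022 rpm (same as input, |ω| = 3615.4022 rpm)

Stage 1 [59T→53T]: ω = 2671.0000×59/53 = 2973.3774 rpm, dir flips to −; running = −2973.3774
Stage 2 [53T→57T]: ω = 2973.3774×53/57 = 2764.7193 rpm, dir flips to +; running = +2764.7193
Stage 3 [85T→85T]: ω = 2764.7193×85/85 = 2764.7193 rpm, dir flips to −; running = −2764.7193
Stage 4 [85T→65T]: ω = 2764.7193×85/65 = 3615.4022 rpm, dir flips to +; running = +3615.4022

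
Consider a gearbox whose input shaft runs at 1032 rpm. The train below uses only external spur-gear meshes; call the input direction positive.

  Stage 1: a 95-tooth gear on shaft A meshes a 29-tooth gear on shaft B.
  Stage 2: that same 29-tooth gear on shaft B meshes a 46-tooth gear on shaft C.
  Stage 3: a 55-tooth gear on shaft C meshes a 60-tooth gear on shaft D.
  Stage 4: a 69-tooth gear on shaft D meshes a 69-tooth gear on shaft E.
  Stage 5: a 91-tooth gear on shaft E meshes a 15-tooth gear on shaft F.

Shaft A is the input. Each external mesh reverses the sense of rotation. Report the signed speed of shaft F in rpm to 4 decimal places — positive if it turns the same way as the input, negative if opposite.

Stage 1 [95T→29T]: ω = 1032.0000×95/29 = 3380.6897 rpm, dir flips to −; running = −3380.6897
Stage 2 [29T→46T]: ω = 3380.6897×29/46 = 2131.3043 rpm, dir flips to +; running = +2131.3043
Stage 3 [55T→60T]: ω = 2131.3043×55/60 = 1953.6957 rpm, dir flips to −; running = −1953.6957
Stage 4 [69T→69T]: ω = 1953.6957×69/69 = 1953.6957 rpm, dir flips to +; running = +1953.6957
Stage 5 [91T→15T]: ω = 1953.6957×91/15 = 11852.4203 rpm, dir flips to −; running = −11852.4203

-11852.4203 rpm (opposite to input, |ω| = 11852.4203 rpm)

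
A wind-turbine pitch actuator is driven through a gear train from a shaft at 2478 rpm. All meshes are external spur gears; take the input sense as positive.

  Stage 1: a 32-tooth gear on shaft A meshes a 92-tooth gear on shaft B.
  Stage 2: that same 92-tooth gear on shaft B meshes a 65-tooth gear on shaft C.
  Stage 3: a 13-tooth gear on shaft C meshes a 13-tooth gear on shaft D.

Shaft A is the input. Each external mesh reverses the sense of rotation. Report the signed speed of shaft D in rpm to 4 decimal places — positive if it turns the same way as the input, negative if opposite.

Stage 1 [32T→92T]: ω = 2478.0000×32/92 = 861.9130 rpm, dir flips to −; running = −861.9130
Stage 2 [92T→65T]: ω = 861.9130×92/65 = 1219.9385 rpm, dir flips to +; running = +1219.9385
Stage 3 [13T→13T]: ω = 1219.9385×13/13 = 1219.9385 rpm, dir flips to −; running = −1219.9385

-1219.9385 rpm (opposite to input, |ω| = 1219.9385 rpm)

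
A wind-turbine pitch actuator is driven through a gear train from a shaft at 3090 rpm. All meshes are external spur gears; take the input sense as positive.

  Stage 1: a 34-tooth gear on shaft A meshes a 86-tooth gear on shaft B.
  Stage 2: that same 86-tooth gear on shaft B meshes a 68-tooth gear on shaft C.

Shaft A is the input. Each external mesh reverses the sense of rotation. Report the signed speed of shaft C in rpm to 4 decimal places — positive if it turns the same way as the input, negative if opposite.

Stage 1 [34T→86T]: ω = 3090.0000×34/86 = 1221.6279 rpm, dir flips to −; running = −1221.6279
Stage 2 [86T→68T]: ω = 1221.6279×86/68 = 1545.0000 rpm, dir flips to +; running = +1545.0000

+1545.0000 rpm (same as input, |ω| = 1545.0000 rpm)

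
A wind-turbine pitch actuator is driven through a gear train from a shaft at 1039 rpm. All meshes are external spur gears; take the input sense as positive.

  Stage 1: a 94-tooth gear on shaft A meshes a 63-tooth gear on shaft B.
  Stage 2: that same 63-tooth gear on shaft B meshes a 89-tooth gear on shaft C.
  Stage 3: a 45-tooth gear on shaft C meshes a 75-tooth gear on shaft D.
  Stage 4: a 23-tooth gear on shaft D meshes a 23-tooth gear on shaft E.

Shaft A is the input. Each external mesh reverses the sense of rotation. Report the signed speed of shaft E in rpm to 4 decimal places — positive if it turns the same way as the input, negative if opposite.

Stage 1 [94T→63T]: ω = 1039.0000×94/63 = 1550.2540 rpm, dir flips to −; running = −1550.2540
Stage 2 [63T→89T]: ω = 1550.2540×63/89 = 1097.3708 rpm, dir flips to +; running = +1097.3708
Stage 3 [45T→75T]: ω = 1097.3708×45/75 = 658.4225 rpm, dir flips to −; running = −658.4225
Stage 4 [23T→23T]: ω = 658.4225×23/23 = 658.4225 rpm, dir flips to +; running = +658.4225

+658.4225 rpm (same as input, |ω| = 658.4225 rpm)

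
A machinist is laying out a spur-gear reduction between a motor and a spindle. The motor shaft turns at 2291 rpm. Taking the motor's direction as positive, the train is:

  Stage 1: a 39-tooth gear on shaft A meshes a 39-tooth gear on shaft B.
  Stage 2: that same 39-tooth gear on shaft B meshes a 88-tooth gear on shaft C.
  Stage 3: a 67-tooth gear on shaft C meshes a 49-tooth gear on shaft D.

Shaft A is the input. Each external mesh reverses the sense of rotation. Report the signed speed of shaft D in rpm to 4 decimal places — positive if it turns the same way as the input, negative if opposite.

-1388.3077 rpm (opposite to input, |ω| = 1388.3077 rpm)

Stage 1 [39T→39T]: ω = 2291.0000×39/39 = 2291.0000 rpm, dir flips to −; running = −2291.0000
Stage 2 [39T→88T]: ω = 2291.0000×39/88 = 1015.3295 rpm, dir flips to +; running = +1015.3295
Stage 3 [67T→49T]: ω = 1015.3295×67/49 = 1388.3077 rpm, dir flips to −; running = −1388.3077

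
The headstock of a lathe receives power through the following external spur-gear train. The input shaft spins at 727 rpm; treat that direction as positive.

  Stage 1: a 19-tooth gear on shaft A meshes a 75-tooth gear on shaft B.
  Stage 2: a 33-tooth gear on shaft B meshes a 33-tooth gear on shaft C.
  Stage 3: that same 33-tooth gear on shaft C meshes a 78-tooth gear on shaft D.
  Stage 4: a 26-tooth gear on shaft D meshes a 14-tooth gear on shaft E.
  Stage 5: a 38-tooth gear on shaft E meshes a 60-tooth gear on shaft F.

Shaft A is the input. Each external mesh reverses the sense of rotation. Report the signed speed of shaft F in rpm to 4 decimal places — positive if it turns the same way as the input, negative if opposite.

-91.6482 rpm (opposite to input, |ω| = 91.6482 rpm)

Stage 1 [19T→75T]: ω = 727.0000×19/75 = 184.1733 rpm, dir flips to −; running = −184.1733
Stage 2 [33T→33T]: ω = 184.1733×33/33 = 184.1733 rpm, dir flips to +; running = +184.1733
Stage 3 [33T→78T]: ω = 184.1733×33/78 = 77.9195 rpm, dir flips to −; running = −77.9195
Stage 4 [26T→14T]: ω = 77.9195×26/14 = 144.7076 rpm, dir flips to +; running = +144.7076
Stage 5 [38T→60T]: ω = 144.7076×38/60 = 91.6482 rpm, dir flips to −; running = −91.6482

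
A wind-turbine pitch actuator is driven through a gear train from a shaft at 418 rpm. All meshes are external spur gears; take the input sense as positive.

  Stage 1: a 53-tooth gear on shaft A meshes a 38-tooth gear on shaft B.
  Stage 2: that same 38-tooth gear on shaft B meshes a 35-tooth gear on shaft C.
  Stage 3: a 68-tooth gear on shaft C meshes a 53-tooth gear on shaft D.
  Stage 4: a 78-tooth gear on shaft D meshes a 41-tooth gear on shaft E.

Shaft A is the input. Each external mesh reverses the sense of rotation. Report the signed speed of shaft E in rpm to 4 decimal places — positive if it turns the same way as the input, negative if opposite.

+1544.9979 rpm (same as input, |ω| = 1544.9979 rpm)

Stage 1 [53T→38T]: ω = 418.0000×53/38 = 583.0000 rpm, dir flips to −; running = −583.0000
Stage 2 [38T→35T]: ω = 583.0000×38/35 = 632.9714 rpm, dir flips to +; running = +632.9714
Stage 3 [68T→53T]: ω = 632.9714×68/53 = 812.1143 rpm, dir flips to −; running = −812.1143
Stage 4 [78T→41T]: ω = 812.1143×78/41 = 1544.9979 rpm, dir flips to +; running = +1544.9979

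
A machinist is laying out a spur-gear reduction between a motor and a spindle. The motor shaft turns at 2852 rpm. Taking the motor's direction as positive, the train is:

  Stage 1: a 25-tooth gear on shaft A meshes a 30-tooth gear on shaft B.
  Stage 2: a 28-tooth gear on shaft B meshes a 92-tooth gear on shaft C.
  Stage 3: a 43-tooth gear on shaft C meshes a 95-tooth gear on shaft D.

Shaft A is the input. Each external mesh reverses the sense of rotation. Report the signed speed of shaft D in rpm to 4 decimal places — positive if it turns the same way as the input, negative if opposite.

Stage 1 [25T→30T]: ω = 2852.0000×25/30 = 2376.6667 rpm, dir flips to −; running = −2376.6667
Stage 2 [28T→92T]: ω = 2376.6667×28/92 = 723.3333 rpm, dir flips to +; running = +723.3333
Stage 3 [43T→95T]: ω = 723.3333×43/95 = 327.4035 rpm, dir flips to −; running = −327.4035

-327.4035 rpm (opposite to input, |ω| = 327.4035 rpm)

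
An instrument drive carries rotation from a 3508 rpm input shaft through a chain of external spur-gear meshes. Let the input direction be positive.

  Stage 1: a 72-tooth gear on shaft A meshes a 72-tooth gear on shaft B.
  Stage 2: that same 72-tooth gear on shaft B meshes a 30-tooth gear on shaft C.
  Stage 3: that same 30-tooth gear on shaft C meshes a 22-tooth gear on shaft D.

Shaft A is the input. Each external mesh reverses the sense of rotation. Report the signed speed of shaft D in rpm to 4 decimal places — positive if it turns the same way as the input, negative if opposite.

-11480.7273 rpm (opposite to input, |ω| = 11480.7273 rpm)

Stage 1 [72T→72T]: ω = 3508.0000×72/72 = 3508.0000 rpm, dir flips to −; running = −3508.0000
Stage 2 [72T→30T]: ω = 3508.0000×72/30 = 8419.2000 rpm, dir flips to +; running = +8419.2000
Stage 3 [30T→22T]: ω = 8419.2000×30/22 = 11480.7273 rpm, dir flips to −; running = −11480.7273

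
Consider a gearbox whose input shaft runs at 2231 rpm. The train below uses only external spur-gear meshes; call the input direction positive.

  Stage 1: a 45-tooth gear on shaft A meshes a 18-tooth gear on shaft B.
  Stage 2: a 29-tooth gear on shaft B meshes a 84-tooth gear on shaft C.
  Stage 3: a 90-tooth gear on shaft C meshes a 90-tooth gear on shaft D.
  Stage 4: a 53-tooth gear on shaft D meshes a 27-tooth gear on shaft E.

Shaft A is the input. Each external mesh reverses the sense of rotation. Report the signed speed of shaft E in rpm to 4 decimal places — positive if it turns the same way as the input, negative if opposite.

Stage 1 [45T→18T]: ω = 2231.0000×45/18 = 5577.5000 rpm, dir flips to −; running = −5577.5000
Stage 2 [29T→84T]: ω = 5577.5000×29/84 = 1925.5655 rpm, dir flips to +; running = +1925.5655
Stage 3 [90T→90T]: ω = 1925.5655×90/90 = 1925.5655 rpm, dir flips to −; running = −1925.5655
Stage 4 [53T→27T]: ω = 1925.5655×53/27 = 3779.8137 rpm, dir flips to +; running = +3779.8137

+3779.8137 rpm (same as input, |ω| = 3779.8137 rpm)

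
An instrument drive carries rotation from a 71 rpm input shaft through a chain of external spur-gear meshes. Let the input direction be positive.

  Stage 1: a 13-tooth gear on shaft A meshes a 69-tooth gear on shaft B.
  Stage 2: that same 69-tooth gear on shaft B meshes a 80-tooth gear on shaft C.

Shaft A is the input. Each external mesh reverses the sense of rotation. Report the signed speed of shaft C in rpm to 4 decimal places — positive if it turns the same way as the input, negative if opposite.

+11.5375 rpm (same as input, |ω| = 11.5375 rpm)

Stage 1 [13T→69T]: ω = 71.0000×13/69 = 13.3768 rpm, dir flips to −; running = −13.3768
Stage 2 [69T→80T]: ω = 13.3768×69/80 = 11.5375 rpm, dir flips to +; running = +11.5375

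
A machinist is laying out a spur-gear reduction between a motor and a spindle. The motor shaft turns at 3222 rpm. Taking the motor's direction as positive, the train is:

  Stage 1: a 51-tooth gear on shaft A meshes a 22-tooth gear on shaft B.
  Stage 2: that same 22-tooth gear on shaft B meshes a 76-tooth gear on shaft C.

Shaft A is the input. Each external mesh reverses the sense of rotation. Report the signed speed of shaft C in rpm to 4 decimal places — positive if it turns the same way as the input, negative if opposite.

+2162.1316 rpm (same as input, |ω| = 2162.1316 rpm)

Stage 1 [51T→22T]: ω = 3222.0000×51/22 = 7469.1818 rpm, dir flips to −; running = −7469.1818
Stage 2 [22T→76T]: ω = 7469.1818×22/76 = 2162.1316 rpm, dir flips to +; running = +2162.1316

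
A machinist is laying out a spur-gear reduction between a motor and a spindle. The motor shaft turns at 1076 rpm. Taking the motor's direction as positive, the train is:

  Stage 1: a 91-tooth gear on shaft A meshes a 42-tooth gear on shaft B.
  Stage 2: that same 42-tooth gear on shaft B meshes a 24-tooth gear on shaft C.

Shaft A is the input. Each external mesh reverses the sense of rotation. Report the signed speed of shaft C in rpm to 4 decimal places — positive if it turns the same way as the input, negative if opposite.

+4079.8333 rpm (same as input, |ω| = 4079.8333 rpm)

Stage 1 [91T→42T]: ω = 1076.0000×91/42 = 2331.3333 rpm, dir flips to −; running = −2331.3333
Stage 2 [42T→24T]: ω = 2331.3333×42/24 = 4079.8333 rpm, dir flips to +; running = +4079.8333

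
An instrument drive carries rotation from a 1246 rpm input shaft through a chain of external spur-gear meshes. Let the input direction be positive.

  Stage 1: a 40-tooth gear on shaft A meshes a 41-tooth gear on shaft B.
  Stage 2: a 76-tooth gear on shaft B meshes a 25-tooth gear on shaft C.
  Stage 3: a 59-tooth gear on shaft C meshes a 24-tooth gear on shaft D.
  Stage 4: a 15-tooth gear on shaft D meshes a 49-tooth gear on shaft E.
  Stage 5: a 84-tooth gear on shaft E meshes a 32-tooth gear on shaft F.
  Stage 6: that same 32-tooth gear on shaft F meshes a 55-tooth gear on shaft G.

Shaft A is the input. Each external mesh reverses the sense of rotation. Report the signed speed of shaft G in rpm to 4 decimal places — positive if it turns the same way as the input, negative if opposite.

Stage 1 [40T→41T]: ω = 1246.0000×40/41 = 1215.6098 rpm, dir flips to −; running = −1215.6098
Stage 2 [76T→25T]: ω = 1215.6098×76/25 = 3695.4537 rpm, dir flips to +; running = +3695.4537
Stage 3 [59T→24T]: ω = 3695.4537×59/24 = 9084.6569 rpm, dir flips to −; running = −9084.6569
Stage 4 [15T→49T]: ω = 9084.6569×15/49 = 2781.0174 rpm, dir flips to +; running = +2781.0174
Stage 5 [84T→32T]: ω = 2781.0174×84/32 = 7300.1707 rpm, dir flips to −; running = −7300.1707
Stage 6 [32T→55T]: ω = 7300.1707×32/55 = 4247.3721 rpm, dir flips to +; running = +4247.3721

+4247.3721 rpm (same as input, |ω| = 4247.3721 rpm)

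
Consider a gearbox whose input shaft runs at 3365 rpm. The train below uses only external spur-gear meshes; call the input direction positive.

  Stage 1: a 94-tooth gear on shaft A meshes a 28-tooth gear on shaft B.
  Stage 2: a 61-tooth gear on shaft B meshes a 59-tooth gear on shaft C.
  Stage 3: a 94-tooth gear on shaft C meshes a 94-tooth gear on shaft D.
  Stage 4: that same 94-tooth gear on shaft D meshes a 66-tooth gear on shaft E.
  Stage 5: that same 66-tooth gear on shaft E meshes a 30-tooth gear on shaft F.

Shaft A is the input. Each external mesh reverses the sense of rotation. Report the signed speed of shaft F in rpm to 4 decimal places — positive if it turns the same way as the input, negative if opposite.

-36596.4798 rpm (opposite to input, |ω| = 36596.4798 rpm)

Stage 1 [94T→28T]: ω = 3365.0000×94/28 = 11296.7857 rpm, dir flips to −; running = −11296.7857
Stage 2 [61T→59T]: ω = 11296.7857×61/59 = 11679.7276 rpm, dir flips to +; running = +11679.7276
Stage 3 [94T→94T]: ω = 11679.7276×94/94 = 11679.7276 rpm, dir flips to −; running = −11679.7276
Stage 4 [94T→66T]: ω = 11679.7276×94/66 = 16634.7636 rpm, dir flips to +; running = +16634.7636
Stage 5 [66T→30T]: ω = 16634.7636×66/30 = 36596.4798 rpm, dir flips to −; running = −36596.4798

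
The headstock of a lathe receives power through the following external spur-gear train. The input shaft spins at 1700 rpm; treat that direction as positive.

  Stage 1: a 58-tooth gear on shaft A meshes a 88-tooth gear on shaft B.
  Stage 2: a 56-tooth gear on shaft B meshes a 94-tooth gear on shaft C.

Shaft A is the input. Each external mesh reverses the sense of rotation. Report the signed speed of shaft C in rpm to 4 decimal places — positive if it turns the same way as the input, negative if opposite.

Stage 1 [58T→88T]: ω = 1700.0000×58/88 = 1120.4545 rpm, dir flips to −; running = −1120.4545
Stage 2 [56T→94T]: ω = 1120.4545×56/94 = 667.5048 rpm, dir flips to +; running = +667.5048

+667.5048 rpm (same as input, |ω| = 667.5048 rpm)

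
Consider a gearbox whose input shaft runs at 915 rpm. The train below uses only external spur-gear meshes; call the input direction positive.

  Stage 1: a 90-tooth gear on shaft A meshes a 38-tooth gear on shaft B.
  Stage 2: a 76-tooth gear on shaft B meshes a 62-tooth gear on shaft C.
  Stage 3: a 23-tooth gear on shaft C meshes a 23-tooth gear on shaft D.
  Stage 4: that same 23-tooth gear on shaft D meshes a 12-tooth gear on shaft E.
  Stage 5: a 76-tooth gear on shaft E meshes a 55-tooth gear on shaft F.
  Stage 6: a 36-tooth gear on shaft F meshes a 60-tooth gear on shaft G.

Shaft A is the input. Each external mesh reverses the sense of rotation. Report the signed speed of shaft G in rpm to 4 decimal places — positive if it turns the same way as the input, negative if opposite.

+4221.3431 rpm (same as input, |ω| = 4221.3431 rpm)

Stage 1 [90T→38T]: ω = 915.0000×90/38 = 2167.1053 rpm, dir flips to −; running = −2167.1053
Stage 2 [76T→62T]: ω = 2167.1053×76/62 = 2656.4516 rpm, dir flips to +; running = +2656.4516
Stage 3 [23T→23T]: ω = 2656.4516×23/23 = 2656.4516 rpm, dir flips to −; running = −2656.4516
Stage 4 [23T→12T]: ω = 2656.4516×23/12 = 5091.5323 rpm, dir flips to +; running = +5091.5323
Stage 5 [76T→55T]: ω = 5091.5323×76/55 = 7035.5718 rpm, dir flips to −; running = −7035.5718
Stage 6 [36T→60T]: ω = 7035.5718×36/60 = 4221.3431 rpm, dir flips to +; running = +4221.3431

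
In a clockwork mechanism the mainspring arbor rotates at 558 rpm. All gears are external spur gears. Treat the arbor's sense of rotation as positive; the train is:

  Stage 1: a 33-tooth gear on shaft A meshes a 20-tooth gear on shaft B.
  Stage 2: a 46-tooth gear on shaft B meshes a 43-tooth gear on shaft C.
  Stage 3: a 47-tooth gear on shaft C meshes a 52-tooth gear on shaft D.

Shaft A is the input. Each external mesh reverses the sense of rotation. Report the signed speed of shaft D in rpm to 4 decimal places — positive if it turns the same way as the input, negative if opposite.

Stage 1 [33T→20T]: ω = 558.0000×33/20 = 920.7000 rpm, dir flips to −; running = −920.7000
Stage 2 [46T→43T]: ω = 920.7000×46/43 = 984.9349 rpm, dir flips to +; running = +984.9349
Stage 3 [47T→52T]: ω = 984.9349×47/52 = 890.2296 rpm, dir flips to −; running = −890.2296

-890.2296 rpm (opposite to input, |ω| = 890.2296 rpm)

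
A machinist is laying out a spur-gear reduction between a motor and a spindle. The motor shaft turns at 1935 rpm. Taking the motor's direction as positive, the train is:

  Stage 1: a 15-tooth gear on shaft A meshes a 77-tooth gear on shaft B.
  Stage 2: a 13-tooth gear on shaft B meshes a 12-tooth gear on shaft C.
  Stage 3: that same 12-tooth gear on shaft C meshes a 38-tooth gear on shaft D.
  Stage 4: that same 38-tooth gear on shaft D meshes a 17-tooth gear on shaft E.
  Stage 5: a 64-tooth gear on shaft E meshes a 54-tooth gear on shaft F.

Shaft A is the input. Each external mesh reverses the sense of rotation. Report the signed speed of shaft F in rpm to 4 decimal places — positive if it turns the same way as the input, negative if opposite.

-341.6348 rpm (opposite to input, |ω| = 341.6348 rpm)

Stage 1 [15T→77T]: ω = 1935.0000×15/77 = 376.9481 rpm, dir flips to −; running = −376.9481
Stage 2 [13T→12T]: ω = 376.9481×13/12 = 408.3604 rpm, dir flips to +; running = +408.3604
Stage 3 [12T→38T]: ω = 408.3604×12/38 = 128.9559 rpm, dir flips to −; running = −128.9559
Stage 4 [38T→17T]: ω = 128.9559×38/17 = 288.2544 rpm, dir flips to +; running = +288.2544
Stage 5 [64T→54T]: ω = 288.2544×64/54 = 341.6348 rpm, dir flips to −; running = −341.6348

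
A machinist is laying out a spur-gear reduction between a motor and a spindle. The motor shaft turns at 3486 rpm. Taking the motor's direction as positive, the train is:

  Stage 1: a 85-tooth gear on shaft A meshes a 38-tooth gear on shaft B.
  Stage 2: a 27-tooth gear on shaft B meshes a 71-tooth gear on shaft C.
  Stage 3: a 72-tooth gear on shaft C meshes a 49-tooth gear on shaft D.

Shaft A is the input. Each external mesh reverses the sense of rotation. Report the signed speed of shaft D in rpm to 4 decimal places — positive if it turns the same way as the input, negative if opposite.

Stage 1 [85T→38T]: ω = 3486.0000×85/38 = 7797.6316 rpm, dir flips to −; running = −7797.6316
Stage 2 [27T→71T]: ω = 7797.6316×27/71 = 2965.2965 rpm, dir flips to +; running = +2965.2965
Stage 3 [72T→49T]: ω = 2965.2965×72/49 = 4357.1704 rpm, dir flips to −; running = −4357.1704

-4357.1704 rpm (opposite to input, |ω| = 4357.1704 rpm)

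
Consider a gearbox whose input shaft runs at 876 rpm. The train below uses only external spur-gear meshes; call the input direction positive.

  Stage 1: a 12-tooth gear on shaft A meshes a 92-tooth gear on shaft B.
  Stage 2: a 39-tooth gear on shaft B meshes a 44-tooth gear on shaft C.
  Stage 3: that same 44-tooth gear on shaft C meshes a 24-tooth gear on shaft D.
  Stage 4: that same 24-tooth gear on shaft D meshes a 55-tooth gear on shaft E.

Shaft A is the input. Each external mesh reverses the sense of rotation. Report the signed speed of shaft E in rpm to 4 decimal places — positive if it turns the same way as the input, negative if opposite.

Stage 1 [12T→92T]: ω = 876.0000×12/92 = 114.2609 rpm, dir flips to −; running = −114.2609
Stage 2 [39T→44T]: ω = 114.2609×39/44 = 101.2767 rpm, dir flips to +; running = +101.2767
Stage 3 [44T→24T]: ω = 101.2767×44/24 = 185.6739 rpm, dir flips to −; running = −185.6739
Stage 4 [24T→55T]: ω = 185.6739×24/55 = 81.0213 rpm, dir flips to +; running = +81.0213

+81.0213 rpm (same as input, |ω| = 81.0213 rpm)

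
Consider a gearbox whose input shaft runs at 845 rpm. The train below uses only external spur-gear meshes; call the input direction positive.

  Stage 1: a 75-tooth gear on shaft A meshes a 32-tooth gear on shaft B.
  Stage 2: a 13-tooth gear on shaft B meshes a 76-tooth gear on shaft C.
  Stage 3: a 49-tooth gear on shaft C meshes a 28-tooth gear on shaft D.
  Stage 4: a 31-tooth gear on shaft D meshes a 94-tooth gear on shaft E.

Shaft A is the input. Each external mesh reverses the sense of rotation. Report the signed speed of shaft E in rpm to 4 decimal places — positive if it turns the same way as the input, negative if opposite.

Stage 1 [75T→32T]: ω = 845.0000×75/32 = 1980.4688 rpm, dir flips to −; running = −1980.4688
Stage 2 [13T→76T]: ω = 1980.4688×13/76 = 338.7644 rpm, dir flips to +; running = +338.7644
Stage 3 [49T→28T]: ω = 338.7644×49/28 = 592.8377 rpm, dir flips to −; running = −592.8377
Stage 4 [31T→94T]: ω = 592.8377×31/94 = 195.5103 rpm, dir flips to +; running = +195.5103

+195.5103 rpm (same as input, |ω| = 195.5103 rpm)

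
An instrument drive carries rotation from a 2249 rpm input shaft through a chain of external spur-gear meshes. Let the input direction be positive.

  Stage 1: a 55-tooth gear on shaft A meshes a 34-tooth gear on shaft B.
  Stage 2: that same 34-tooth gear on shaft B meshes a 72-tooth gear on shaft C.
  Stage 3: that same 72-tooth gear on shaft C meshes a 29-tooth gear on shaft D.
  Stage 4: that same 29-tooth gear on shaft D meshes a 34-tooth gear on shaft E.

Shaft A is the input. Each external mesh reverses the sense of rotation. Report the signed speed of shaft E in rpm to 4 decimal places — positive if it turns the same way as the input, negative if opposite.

+3638.0882 rpm (same as input, |ω| = 3638.0882 rpm)

Stage 1 [55T→34T]: ω = 2249.0000×55/34 = 3638.0882 rpm, dir flips to −; running = −3638.0882
Stage 2 [34T→72T]: ω = 3638.0882×34/72 = 1717.9861 rpm, dir flips to +; running = +1717.9861
Stage 3 [72T→29T]: ω = 1717.9861×72/29 = 4265.3448 rpm, dir flips to −; running = −4265.3448
Stage 4 [29T→34T]: ω = 4265.3448×29/34 = 3638.0882 rpm, dir flips to +; running = +3638.0882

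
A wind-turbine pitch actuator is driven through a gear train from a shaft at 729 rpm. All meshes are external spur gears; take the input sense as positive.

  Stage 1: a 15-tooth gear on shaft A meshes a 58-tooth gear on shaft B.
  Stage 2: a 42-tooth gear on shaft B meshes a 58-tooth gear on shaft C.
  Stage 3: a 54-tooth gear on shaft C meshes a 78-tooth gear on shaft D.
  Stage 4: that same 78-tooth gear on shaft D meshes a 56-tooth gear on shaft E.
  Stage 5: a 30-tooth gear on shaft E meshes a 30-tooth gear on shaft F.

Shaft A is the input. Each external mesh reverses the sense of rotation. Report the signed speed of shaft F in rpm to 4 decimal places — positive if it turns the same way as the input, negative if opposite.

Stage 1 [15T→58T]: ω = 729.0000×15/58 = 188.5345 rpm, dir flips to −; running = −188.5345
Stage 2 [42T→58T]: ω = 188.5345×42/58 = 136.5250 rpm, dir flips to +; running = +136.5250
Stage 3 [54T→78T]: ω = 136.5250×54/78 = 94.5173 rpm, dir flips to −; running = −94.5173
Stage 4 [78T→56T]: ω = 94.5173×78/56 = 131.6491 rpm, dir flips to +; running = +131.6491
Stage 5 [30T→30T]: ω = 131.6491×30/30 = 131.6491 rpm, dir flips to −; running = −131.6491

-131.6491 rpm (opposite to input, |ω| = 131.6491 rpm)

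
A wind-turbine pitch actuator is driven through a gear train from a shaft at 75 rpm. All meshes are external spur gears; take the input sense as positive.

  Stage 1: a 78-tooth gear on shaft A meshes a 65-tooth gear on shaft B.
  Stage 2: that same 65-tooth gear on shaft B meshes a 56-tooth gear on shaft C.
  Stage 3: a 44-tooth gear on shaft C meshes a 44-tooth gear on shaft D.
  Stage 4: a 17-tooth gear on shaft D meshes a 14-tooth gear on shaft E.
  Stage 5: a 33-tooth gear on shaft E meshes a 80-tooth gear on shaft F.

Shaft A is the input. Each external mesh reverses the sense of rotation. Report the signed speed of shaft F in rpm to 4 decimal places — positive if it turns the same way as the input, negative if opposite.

-52.3254 rpm (opposite to input, |ω| = 52.3254 rpm)

Stage 1 [78T→65T]: ω = 75.0000×78/65 = 90.0000 rpm, dir flips to −; running = −90.0000
Stage 2 [65T→56T]: ω = 90.0000×65/56 = 104.4643 rpm, dir flips to +; running = +104.4643
Stage 3 [44T→44T]: ω = 104.4643×44/44 = 104.4643 rpm, dir flips to −; running = −104.4643
Stage 4 [17T→14T]: ω = 104.4643×17/14 = 126.8495 rpm, dir flips to +; running = +126.8495
Stage 5 [33T→80T]: ω = 126.8495×33/80 = 52.3254 rpm, dir flips to −; running = −52.3254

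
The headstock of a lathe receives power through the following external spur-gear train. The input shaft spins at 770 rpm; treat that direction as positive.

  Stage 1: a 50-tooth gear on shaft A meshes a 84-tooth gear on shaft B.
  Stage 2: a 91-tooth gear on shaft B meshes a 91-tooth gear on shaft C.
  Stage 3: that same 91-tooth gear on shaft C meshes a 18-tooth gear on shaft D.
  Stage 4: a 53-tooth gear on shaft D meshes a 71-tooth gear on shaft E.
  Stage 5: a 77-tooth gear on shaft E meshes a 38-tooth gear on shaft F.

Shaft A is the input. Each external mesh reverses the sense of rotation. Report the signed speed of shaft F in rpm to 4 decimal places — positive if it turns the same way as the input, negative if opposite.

Stage 1 [50T→84T]: ω = 770.0000×50/84 = 458.3333 rpm, dir flips to −; running = −458.3333
Stage 2 [91T→91T]: ω = 458.3333×91/91 = 458.3333 rpm, dir flips to +; running = +458.3333
Stage 3 [91T→18T]: ω = 458.3333×91/18 = 2317.1296 rpm, dir flips to −; running = −2317.1296
Stage 4 [53T→71T]: ω = 2317.1296×53/71 = 1729.6883 rpm, dir flips to +; running = +1729.6883
Stage 5 [77T→38T]: ω = 1729.6883×77/38 = 3504.8947 rpm, dir flips to −; running = −3504.8947

-3504.8947 rpm (opposite to input, |ω| = 3504.8947 rpm)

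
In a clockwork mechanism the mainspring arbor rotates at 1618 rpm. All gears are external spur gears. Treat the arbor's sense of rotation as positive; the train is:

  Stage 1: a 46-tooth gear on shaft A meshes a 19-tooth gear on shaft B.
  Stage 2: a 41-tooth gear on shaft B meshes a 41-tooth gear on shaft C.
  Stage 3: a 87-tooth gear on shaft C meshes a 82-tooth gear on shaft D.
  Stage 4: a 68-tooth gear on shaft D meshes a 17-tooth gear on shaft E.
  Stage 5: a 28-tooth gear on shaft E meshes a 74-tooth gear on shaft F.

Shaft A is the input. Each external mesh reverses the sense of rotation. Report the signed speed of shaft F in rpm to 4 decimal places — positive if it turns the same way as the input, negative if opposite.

-6290.3448 rpm (opposite to input, |ω| = 6290.3448 rpm)

Stage 1 [46T→19T]: ω = 1618.0000×46/19 = 3917.2632 rpm, dir flips to −; running = −3917.2632
Stage 2 [41T→41T]: ω = 3917.2632×41/41 = 3917.2632 rpm, dir flips to +; running = +3917.2632
Stage 3 [87T→82T]: ω = 3917.2632×87/82 = 4156.1207 rpm, dir flips to −; running = −4156.1207
Stage 4 [68T→17T]: ω = 4156.1207×68/17 = 16624.4827 rpm, dir flips to +; running = +16624.4827
Stage 5 [28T→74T]: ω = 16624.4827×28/74 = 6290.3448 rpm, dir flips to −; running = −6290.3448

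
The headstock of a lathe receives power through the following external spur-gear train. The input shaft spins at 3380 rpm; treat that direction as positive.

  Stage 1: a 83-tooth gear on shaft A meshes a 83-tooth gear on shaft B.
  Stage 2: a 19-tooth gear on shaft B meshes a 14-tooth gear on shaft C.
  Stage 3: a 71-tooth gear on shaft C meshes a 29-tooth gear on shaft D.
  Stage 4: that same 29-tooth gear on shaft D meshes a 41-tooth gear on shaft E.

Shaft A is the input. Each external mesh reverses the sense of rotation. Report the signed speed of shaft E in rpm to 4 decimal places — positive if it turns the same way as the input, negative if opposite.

+7943.5889 rpm (same as input, |ω| = 7943.5889 rpm)

Stage 1 [83T→83T]: ω = 3380.0000×83/83 = 3380.0000 rpm, dir flips to −; running = −3380.0000
Stage 2 [19T→14T]: ω = 3380.0000×19/14 = 4587.1429 rpm, dir flips to +; running = +4587.1429
Stage 3 [71T→29T]: ω = 4587.1429×71/29 = 11230.5911 rpm, dir flips to −; running = −11230.5911
Stage 4 [29T→41T]: ω = 11230.5911×29/41 = 7943.5889 rpm, dir flips to +; running = +7943.5889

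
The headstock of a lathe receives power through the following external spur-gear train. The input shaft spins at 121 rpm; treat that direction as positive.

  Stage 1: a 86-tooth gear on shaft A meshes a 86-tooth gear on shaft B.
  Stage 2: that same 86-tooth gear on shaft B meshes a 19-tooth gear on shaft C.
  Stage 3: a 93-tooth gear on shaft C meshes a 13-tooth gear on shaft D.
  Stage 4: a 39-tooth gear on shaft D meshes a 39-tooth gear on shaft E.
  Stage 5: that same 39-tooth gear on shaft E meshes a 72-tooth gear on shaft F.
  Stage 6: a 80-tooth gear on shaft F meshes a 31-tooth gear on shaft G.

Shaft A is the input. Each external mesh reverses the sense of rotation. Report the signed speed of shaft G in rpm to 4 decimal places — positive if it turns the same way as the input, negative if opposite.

+5476.8421 rpm (same as input, |ω| = 5476.8421 rpm)

Stage 1 [86T→86T]: ω = 121.0000×86/86 = 121.0000 rpm, dir flips to −; running = −121.0000
Stage 2 [86T→19T]: ω = 121.0000×86/19 = 547.6842 rpm, dir flips to +; running = +547.6842
Stage 3 [93T→13T]: ω = 547.6842×93/13 = 3918.0486 rpm, dir flips to −; running = −3918.0486
Stage 4 [39T→39T]: ω = 3918.0486×39/39 = 3918.0486 rpm, dir flips to +; running = +3918.0486
Stage 5 [39T→72T]: ω = 3918.0486×39/72 = 2122.2763 rpm, dir flips to −; running = −2122.2763
Stage 6 [80T→31T]: ω = 2122.2763×80/31 = 5476.8421 rpm, dir flips to +; running = +5476.8421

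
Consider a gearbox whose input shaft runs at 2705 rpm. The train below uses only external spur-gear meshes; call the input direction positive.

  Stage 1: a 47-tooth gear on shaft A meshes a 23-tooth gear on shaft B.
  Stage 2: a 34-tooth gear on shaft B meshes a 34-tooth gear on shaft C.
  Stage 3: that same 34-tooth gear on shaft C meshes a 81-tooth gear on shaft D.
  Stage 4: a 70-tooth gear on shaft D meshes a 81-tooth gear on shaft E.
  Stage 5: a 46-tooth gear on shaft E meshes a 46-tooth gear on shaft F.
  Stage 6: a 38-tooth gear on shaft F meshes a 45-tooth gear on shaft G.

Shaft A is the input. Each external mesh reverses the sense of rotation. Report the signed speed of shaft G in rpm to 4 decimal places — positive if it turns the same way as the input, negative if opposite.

Stage 1 [47T→23T]: ω = 2705.0000×47/23 = 5527.6087 rpm, dir flips to −; running = −5527.6087
Stage 2 [34T→34T]: ω = 5527.6087×34/34 = 5527.6087 rpm, dir flips to +; running = +5527.6087
Stage 3 [34T→81T]: ω = 5527.6087×34/81 = 2320.2308 rpm, dir flips to −; running = −2320.2308
Stage 4 [70T→81T]: ω = 2320.2308×70/81 = 2005.1377 rpm, dir flips to +; running = +2005.1377
Stage 5 [46T→46T]: ω = 2005.1377×46/46 = 2005.1377 rpm, dir flips to −; running = −2005.1377
Stage 6 [38T→45T]: ω = 2005.1377×38/45 = 1693.2274 rpm, dir flips to +; running = +1693.2274

+1693.2274 rpm (same as input, |ω| = 1693.2274 rpm)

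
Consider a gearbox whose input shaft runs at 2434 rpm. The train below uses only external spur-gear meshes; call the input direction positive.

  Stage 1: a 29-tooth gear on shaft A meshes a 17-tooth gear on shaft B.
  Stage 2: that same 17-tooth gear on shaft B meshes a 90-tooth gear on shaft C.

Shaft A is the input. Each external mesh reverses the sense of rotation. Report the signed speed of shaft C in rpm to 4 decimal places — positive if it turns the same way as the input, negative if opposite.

Stage 1 [29T→17T]: ω = 2434.0000×29/17 = 4152.1176 rpm, dir flips to −; running = −4152.1176
Stage 2 [17T→90T]: ω = 4152.1176×17/90 = 784.2889 rpm, dir flips to +; running = +784.2889

+784.2889 rpm (same as input, |ω| = 784.2889 rpm)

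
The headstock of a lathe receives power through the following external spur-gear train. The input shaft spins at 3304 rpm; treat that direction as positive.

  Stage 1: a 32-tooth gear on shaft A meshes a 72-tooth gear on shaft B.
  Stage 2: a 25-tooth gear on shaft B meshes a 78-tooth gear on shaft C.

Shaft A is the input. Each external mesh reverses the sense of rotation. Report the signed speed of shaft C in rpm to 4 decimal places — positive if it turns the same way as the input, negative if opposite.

Stage 1 [32T→72T]: ω = 3304.0000×32/72 = 1468.4444 rpm, dir flips to −; running = −1468.4444
Stage 2 [25T→78T]: ω = 1468.4444×25/78 = 470.6553 rpm, dir flips to +; running = +470.6553

+470.6553 rpm (same as input, |ω| = 470.6553 rpm)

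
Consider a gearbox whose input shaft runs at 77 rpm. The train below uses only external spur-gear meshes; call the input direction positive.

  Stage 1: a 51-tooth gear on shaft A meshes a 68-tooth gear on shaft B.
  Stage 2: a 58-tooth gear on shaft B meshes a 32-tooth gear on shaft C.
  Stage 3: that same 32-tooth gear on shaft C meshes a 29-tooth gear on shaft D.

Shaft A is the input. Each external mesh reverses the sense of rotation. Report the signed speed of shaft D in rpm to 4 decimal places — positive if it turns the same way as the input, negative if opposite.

Stage 1 [51T→68T]: ω = 77.0000×51/68 = 57.7500 rpm, dir flips to −; running = −57.7500
Stage 2 [58T→32T]: ω = 57.7500×58/32 = 104.6719 rpm, dir flips to +; running = +104.6719
Stage 3 [32T→29T]: ω = 104.6719×32/29 = 115.5000 rpm, dir flips to −; running = −115.5000

-115.5000 rpm (opposite to input, |ω| = 115.5000 rpm)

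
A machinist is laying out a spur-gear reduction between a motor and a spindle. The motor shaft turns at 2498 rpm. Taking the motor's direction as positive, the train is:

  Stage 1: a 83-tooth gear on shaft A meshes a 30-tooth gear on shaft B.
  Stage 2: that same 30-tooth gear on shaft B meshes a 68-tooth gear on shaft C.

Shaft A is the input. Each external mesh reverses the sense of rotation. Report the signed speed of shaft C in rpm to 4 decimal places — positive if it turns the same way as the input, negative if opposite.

Stage 1 [83T→30T]: ω = 2498.0000×83/30 = 6911.1333 rpm, dir flips to −; running = −6911.1333
Stage 2 [30T→68T]: ω = 6911.1333×30/68 = 3049.0294 rpm, dir flips to +; running = +3049.0294

+3049.0294 rpm (same as input, |ω| = 3049.0294 rpm)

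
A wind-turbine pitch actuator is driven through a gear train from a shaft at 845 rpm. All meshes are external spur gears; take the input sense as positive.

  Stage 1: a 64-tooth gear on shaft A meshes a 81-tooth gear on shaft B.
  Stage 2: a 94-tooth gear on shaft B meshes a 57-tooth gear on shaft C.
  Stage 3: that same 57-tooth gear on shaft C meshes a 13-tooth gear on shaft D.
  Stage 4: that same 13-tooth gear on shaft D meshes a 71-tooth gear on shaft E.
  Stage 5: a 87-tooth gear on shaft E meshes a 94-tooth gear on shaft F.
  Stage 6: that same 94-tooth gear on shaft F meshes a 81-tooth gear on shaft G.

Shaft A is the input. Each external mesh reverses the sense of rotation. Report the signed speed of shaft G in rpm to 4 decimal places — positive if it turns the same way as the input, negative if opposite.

+949.4135 rpm (same as input, |ω| = 949.4135 rpm)

Stage 1 [64T→81T]: ω = 845.0000×64/81 = 667.6543 rpm, dir flips to −; running = −667.6543
Stage 2 [94T→57T]: ω = 667.6543×94/57 = 1101.0440 rpm, dir flips to +; running = +1101.0440
Stage 3 [57T→13T]: ω = 1101.0440×57/13 = 4827.6543 rpm, dir flips to −; running = −4827.6543
Stage 4 [13T→71T]: ω = 4827.6543×13/71 = 883.9367 rpm, dir flips to +; running = +883.9367
Stage 5 [87T→94T]: ω = 883.9367×87/94 = 818.1116 rpm, dir flips to −; running = −818.1116
Stage 6 [94T→81T]: ω = 818.1116×94/81 = 949.4135 rpm, dir flips to +; running = +949.4135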